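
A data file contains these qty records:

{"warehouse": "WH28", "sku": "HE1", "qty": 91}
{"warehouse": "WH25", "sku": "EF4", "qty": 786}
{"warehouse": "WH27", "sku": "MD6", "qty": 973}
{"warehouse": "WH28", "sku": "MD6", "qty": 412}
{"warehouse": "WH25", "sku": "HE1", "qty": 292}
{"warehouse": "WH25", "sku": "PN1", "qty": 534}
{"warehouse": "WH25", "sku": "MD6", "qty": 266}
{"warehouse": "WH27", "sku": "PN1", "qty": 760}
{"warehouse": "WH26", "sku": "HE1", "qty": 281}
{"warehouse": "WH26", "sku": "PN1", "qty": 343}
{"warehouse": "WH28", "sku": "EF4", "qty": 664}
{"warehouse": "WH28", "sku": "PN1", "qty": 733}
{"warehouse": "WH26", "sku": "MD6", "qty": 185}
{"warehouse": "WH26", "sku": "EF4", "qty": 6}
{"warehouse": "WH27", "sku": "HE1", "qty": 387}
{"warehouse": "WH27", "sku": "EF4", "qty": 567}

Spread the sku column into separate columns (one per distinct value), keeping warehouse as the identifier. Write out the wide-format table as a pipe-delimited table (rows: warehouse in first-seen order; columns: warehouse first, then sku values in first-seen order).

| warehouse | HE1 | EF4 | MD6 | PN1 |
| WH28 | 91 | 664 | 412 | 733 |
| WH25 | 292 | 786 | 266 | 534 |
| WH27 | 387 | 567 | 973 | 760 |
| WH26 | 281 | 6 | 185 | 343 |

Columns: warehouse plus the 4 distinct sku values (HE1, EF4, MD6, PN1).
For example, row WH28 column HE1 takes qty=91 from the long row (WH28, HE1).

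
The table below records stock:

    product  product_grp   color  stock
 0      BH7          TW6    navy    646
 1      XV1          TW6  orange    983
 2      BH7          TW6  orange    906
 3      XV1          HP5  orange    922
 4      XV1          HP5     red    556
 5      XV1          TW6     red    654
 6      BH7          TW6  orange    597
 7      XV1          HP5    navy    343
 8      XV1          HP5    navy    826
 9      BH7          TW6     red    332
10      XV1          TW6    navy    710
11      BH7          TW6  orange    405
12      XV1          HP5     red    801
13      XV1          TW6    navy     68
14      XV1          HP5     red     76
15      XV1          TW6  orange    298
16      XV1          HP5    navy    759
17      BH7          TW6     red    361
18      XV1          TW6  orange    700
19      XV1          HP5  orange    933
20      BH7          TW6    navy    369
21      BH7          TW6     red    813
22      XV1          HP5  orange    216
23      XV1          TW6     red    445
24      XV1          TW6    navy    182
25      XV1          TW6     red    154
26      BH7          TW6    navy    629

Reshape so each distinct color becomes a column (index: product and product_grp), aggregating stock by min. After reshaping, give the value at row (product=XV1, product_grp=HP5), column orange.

Rows with product=XV1, product_grp=HP5 and color=orange: stock values are 922, 933, 216.
min(922, 933, 216) = 216.

216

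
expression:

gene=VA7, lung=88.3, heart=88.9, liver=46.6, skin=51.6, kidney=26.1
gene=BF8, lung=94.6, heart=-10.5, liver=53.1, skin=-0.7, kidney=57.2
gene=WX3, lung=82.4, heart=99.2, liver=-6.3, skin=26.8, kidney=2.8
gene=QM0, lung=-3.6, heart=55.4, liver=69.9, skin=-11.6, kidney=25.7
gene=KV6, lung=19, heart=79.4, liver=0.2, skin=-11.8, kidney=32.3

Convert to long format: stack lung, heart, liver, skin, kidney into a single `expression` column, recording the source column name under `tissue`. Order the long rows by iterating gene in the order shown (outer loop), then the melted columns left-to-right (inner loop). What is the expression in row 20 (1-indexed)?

25.7

25 rows total (5 × 5). Row 20: index ⌊(20-1)/5⌋ = 3 into gene → QM0; (20-1) mod 5 = 4 into the melted columns → kidney.
So row 20 is (QM0, kidney, 25.7); expression = 25.7.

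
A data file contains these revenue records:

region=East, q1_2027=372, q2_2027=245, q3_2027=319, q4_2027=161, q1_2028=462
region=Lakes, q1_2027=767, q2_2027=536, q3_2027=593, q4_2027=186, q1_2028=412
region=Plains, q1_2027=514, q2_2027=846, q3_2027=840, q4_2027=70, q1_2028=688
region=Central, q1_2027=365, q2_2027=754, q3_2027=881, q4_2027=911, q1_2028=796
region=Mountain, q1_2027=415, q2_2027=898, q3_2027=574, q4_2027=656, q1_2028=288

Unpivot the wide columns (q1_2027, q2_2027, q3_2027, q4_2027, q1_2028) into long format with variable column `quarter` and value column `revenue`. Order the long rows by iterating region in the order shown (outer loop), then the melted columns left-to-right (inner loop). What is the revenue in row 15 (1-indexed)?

688

25 rows total (5 × 5). Row 15: index ⌊(15-1)/5⌋ = 2 into region → Plains; (15-1) mod 5 = 4 into the melted columns → q1_2028.
So row 15 is (Plains, q1_2028, 688); revenue = 688.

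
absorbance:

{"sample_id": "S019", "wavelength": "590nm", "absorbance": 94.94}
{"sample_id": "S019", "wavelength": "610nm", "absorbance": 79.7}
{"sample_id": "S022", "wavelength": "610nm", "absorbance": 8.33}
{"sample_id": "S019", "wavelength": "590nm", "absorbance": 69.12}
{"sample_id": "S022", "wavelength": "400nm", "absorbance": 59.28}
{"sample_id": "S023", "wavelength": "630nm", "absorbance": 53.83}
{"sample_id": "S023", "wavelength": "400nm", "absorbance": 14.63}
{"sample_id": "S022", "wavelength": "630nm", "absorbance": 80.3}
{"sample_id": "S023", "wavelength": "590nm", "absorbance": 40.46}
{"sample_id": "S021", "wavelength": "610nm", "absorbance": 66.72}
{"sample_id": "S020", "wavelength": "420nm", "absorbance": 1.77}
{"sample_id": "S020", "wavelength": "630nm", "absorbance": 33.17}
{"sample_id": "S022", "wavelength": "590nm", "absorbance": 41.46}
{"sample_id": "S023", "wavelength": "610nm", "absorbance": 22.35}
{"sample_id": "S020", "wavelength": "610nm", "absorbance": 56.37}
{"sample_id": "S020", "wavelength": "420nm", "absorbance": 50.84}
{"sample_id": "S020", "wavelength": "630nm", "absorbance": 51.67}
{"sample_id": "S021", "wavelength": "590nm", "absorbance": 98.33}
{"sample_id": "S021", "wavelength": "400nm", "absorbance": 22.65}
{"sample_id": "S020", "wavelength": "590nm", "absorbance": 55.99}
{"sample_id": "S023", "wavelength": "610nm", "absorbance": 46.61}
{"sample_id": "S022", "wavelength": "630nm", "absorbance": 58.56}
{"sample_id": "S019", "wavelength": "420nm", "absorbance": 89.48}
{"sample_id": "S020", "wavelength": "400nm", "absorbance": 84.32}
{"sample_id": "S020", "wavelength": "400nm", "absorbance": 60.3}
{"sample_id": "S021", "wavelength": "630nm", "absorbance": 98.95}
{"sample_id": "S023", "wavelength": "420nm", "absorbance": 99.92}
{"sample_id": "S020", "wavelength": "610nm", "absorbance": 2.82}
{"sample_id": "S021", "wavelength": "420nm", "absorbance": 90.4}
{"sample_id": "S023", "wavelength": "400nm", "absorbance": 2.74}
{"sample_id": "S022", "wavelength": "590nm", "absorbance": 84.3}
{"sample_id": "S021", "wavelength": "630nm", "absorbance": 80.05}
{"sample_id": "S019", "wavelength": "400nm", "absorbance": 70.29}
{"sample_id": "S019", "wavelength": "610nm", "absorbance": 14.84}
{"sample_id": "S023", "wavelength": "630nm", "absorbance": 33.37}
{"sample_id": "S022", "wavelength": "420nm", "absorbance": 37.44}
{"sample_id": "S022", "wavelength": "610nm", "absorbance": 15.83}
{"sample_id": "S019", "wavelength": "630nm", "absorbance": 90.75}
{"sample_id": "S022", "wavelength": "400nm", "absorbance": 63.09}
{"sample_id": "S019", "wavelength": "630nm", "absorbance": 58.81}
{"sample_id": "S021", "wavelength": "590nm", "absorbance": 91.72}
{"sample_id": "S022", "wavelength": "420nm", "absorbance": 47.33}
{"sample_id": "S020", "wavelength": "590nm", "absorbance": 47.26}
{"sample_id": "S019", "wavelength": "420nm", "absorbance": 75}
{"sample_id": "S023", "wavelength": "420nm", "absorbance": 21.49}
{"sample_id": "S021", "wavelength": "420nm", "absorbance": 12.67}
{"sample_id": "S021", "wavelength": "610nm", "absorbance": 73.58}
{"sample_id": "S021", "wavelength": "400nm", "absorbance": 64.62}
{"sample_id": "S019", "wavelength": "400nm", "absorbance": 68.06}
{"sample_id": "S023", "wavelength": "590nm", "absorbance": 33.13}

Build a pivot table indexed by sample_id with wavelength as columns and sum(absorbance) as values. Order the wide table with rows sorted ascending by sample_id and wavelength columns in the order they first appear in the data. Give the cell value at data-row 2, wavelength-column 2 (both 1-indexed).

With rows sorted ascending by sample_id, row 2 is sample_id=S020. wavelength columns in first-appearance order: 590nm, 610nm, 400nm, 630nm, 420nm; column 2 is 610nm.
Long rows with sample_id=S020, wavelength=610nm: 56.37 + 2.82 = 59.19.

59.19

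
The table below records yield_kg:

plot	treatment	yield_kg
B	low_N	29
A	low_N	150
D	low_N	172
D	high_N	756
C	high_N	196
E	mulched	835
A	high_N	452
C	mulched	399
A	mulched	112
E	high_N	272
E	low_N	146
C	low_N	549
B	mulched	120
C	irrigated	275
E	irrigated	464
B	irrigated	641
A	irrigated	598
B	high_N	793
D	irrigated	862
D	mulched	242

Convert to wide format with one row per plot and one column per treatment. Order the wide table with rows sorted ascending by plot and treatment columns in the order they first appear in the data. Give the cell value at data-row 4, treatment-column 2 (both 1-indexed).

756

With rows sorted ascending by plot, row 4 is plot=D. treatment columns in first-appearance order: low_N, high_N, mulched, irrigated; column 2 is high_N.
Long rows with plot=D, treatment=high_N: yield_kg = 756.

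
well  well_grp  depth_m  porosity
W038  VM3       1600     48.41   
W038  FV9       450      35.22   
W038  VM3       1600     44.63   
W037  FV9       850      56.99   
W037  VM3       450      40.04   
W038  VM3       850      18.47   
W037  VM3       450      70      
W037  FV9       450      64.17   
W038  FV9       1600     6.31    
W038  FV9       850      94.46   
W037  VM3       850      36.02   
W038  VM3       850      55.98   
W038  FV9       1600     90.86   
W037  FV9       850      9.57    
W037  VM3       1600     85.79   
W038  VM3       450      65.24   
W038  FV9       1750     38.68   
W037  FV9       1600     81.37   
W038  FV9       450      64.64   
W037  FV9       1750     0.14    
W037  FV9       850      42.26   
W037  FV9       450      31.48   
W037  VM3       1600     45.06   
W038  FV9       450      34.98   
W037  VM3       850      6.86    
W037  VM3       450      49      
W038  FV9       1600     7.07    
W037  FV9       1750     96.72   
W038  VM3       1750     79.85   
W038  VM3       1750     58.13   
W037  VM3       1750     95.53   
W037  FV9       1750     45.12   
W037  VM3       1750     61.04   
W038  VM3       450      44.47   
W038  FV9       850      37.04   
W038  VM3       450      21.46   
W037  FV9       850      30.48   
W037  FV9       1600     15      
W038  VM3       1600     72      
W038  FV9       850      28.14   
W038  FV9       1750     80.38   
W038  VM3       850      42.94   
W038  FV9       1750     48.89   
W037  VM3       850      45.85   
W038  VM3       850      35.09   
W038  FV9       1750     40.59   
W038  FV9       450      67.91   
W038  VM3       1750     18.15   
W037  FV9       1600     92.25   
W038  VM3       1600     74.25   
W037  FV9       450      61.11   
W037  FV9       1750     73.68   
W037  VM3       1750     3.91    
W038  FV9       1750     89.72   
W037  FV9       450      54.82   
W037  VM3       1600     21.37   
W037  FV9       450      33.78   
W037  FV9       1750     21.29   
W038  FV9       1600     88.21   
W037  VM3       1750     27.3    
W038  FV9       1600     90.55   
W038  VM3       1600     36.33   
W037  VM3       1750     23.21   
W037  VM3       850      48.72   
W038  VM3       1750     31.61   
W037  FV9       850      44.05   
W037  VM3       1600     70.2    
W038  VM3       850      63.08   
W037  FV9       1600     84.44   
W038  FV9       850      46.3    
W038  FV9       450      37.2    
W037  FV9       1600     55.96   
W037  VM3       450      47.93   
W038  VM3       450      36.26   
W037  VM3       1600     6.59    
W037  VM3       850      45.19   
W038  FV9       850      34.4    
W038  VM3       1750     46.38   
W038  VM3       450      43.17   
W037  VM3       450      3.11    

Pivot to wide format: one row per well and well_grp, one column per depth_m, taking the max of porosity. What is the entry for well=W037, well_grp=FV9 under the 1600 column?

92.25

Rows with well=W037, well_grp=FV9 and depth_m=1600: porosity values are 81.37, 15, 92.25, 84.44, 55.96.
max(81.37, 15, 92.25, 84.44, 55.96) = 92.25.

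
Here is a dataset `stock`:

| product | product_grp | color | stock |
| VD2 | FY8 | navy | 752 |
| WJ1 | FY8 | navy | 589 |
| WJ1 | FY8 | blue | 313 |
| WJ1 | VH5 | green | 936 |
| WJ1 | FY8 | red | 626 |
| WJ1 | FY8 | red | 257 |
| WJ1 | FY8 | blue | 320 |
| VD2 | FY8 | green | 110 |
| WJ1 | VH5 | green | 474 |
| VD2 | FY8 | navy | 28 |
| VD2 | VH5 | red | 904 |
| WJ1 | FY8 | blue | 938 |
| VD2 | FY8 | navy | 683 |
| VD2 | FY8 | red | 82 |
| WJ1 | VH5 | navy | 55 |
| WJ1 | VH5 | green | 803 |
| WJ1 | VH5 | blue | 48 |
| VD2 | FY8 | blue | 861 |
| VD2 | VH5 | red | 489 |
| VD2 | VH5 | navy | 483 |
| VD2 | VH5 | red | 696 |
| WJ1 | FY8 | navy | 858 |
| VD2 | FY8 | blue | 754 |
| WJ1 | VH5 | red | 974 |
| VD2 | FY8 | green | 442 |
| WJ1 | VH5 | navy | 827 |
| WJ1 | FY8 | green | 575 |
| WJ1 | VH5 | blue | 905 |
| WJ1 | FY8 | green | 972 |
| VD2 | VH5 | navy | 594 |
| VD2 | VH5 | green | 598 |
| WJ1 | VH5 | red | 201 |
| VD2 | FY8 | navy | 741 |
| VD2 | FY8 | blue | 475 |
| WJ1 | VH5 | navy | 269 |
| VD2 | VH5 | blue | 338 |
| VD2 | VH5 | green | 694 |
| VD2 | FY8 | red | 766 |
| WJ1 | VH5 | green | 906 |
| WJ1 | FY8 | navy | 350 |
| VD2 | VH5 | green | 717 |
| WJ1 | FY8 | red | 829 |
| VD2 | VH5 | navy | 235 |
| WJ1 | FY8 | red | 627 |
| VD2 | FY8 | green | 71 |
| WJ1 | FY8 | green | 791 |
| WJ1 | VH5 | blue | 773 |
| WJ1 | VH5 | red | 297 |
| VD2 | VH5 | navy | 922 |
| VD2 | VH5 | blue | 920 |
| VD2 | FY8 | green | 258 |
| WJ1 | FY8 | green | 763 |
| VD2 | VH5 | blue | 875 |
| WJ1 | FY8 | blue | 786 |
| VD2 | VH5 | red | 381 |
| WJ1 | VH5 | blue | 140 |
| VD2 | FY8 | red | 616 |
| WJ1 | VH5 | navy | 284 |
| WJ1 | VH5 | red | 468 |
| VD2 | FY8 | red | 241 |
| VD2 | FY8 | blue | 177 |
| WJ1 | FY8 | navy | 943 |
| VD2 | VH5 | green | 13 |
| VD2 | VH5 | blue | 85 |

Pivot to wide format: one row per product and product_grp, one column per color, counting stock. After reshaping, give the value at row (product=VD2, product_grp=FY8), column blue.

4

Rows with product=VD2, product_grp=FY8 and color=blue: stock values are 861, 754, 475, 177.
4 rows match — count = 4.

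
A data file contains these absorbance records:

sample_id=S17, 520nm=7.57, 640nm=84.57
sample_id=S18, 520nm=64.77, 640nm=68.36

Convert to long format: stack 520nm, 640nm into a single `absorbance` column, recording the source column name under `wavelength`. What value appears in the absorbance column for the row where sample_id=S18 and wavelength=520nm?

Unpivoting turns each (sample_id, wide-column) pair into one long row.
The wide cell at row S18, column 520nm holds 64.77, so the long row (S18, 520nm) has absorbance=64.77.

64.77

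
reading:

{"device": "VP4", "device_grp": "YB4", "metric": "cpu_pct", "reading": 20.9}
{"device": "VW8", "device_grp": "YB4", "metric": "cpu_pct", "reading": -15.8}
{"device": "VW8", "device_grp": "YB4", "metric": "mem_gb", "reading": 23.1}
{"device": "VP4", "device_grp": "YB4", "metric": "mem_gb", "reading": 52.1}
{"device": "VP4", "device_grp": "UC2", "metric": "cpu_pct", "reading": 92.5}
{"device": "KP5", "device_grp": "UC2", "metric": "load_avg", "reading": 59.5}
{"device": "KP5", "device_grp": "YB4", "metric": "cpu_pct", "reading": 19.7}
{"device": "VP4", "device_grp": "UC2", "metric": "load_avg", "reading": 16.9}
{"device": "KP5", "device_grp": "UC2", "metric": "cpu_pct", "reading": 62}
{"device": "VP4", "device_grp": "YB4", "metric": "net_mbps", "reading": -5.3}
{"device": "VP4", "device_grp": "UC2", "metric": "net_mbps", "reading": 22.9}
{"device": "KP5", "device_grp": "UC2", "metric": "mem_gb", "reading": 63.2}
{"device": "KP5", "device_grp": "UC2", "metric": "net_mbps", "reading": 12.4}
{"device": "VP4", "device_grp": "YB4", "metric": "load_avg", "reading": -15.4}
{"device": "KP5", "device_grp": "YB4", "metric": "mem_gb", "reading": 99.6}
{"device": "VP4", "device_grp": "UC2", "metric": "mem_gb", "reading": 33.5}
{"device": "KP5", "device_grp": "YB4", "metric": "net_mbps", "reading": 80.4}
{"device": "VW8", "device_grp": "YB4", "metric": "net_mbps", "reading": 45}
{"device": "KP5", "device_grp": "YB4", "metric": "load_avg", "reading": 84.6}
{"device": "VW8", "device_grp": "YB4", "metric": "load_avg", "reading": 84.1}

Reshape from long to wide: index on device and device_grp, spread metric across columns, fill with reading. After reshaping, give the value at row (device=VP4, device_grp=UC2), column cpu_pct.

Wide layout: rows indexed by device and device_grp, columns are the 4 distinct metric values (cpu_pct, mem_gb, load_avg, net_mbps).
Cell (device=VP4, device_grp=UC2, metric=cpu_pct) draws from the long row where device=VP4, device_grp=UC2 and metric=cpu_pct, which has reading=92.5.

92.5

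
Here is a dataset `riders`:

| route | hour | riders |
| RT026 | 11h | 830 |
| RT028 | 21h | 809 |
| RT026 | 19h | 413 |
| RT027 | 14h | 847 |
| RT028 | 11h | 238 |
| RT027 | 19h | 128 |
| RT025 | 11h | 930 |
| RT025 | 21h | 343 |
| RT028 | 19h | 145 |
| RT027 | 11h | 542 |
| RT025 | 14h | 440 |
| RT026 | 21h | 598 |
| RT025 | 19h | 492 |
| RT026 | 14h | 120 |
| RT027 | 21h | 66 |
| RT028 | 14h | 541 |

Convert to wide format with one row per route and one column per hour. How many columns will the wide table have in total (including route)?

5

1 column for route plus 4 distinct hour values → 5 columns.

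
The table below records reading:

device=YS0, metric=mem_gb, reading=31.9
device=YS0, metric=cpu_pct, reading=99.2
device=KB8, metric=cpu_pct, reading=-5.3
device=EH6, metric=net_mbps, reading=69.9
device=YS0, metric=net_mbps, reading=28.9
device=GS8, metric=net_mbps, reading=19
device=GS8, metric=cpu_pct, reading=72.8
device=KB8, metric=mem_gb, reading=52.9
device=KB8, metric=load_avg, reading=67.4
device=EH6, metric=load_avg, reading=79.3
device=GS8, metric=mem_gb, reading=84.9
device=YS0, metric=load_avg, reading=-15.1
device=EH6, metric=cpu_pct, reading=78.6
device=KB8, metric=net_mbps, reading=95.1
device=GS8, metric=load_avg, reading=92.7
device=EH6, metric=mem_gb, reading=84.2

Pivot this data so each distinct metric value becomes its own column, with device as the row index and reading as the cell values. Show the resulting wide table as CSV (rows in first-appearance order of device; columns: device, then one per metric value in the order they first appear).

Columns: device plus the 4 distinct metric values (mem_gb, cpu_pct, net_mbps, load_avg).
For example, row YS0 column mem_gb takes reading=31.9 from the long row (YS0, mem_gb).

device,mem_gb,cpu_pct,net_mbps,load_avg
YS0,31.9,99.2,28.9,-15.1
KB8,52.9,-5.3,95.1,67.4
EH6,84.2,78.6,69.9,79.3
GS8,84.9,72.8,19,92.7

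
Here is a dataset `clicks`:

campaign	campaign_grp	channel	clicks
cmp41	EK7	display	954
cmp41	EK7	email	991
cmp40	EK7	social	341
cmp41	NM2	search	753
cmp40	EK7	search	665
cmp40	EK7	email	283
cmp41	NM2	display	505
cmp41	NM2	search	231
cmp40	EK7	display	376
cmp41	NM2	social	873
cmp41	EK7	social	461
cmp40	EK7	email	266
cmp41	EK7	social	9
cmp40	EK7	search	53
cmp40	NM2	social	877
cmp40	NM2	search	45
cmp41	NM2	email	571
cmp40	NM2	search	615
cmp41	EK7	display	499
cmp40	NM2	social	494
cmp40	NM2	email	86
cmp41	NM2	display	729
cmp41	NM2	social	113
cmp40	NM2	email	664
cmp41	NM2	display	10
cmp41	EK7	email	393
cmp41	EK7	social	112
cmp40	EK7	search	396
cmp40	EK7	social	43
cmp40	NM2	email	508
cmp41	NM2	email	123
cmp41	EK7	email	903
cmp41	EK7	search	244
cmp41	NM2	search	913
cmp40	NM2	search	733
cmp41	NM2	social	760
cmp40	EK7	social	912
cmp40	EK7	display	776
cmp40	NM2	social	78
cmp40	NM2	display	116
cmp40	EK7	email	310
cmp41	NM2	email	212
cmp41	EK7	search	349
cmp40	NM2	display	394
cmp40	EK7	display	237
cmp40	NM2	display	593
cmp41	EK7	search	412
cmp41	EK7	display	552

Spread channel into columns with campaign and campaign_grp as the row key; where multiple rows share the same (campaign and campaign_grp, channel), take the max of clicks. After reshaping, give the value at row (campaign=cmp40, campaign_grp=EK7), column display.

Rows with campaign=cmp40, campaign_grp=EK7 and channel=display: clicks values are 376, 776, 237.
max(376, 776, 237) = 776.

776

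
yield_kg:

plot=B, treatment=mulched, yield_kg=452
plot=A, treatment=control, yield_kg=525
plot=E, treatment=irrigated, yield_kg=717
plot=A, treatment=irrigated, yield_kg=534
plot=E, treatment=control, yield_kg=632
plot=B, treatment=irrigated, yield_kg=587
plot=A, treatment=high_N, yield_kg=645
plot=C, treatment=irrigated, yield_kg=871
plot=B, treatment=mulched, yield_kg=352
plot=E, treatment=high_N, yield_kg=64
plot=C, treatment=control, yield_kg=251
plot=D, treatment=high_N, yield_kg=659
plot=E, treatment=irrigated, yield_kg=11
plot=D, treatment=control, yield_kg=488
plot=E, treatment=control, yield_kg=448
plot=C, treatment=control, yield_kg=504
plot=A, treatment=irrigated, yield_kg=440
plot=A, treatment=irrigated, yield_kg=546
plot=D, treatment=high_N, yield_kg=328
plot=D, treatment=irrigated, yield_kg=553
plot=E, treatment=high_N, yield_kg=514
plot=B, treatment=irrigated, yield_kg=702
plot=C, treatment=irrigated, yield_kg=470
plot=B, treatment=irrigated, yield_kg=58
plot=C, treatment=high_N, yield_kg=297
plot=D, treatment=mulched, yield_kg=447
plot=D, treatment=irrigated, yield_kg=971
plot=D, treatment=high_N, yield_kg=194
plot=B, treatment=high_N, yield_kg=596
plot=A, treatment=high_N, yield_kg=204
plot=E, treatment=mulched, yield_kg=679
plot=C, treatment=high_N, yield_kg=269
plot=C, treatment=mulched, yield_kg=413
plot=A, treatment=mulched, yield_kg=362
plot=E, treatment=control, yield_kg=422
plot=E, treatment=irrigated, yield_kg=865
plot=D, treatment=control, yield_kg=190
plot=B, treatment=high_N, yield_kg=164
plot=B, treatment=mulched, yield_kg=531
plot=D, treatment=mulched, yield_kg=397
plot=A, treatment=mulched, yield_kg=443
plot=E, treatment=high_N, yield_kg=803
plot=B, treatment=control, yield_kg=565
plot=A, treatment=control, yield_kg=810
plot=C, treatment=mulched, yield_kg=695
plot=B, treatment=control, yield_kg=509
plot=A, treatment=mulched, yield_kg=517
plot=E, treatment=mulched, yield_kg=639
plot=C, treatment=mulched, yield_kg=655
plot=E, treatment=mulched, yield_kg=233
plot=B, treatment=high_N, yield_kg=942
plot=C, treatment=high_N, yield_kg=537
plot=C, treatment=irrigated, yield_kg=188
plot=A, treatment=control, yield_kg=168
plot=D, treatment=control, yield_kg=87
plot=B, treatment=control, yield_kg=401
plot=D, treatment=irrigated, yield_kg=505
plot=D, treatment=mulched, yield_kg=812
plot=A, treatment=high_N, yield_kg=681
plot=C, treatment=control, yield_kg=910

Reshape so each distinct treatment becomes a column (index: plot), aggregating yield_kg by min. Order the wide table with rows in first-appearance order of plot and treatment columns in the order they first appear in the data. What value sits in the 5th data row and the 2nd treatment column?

87

With rows in first-appearance order of plot, row 5 is plot=D. treatment columns in first-appearance order: mulched, control, irrigated, high_N; column 2 is control.
Long rows with plot=D, treatment=control: min(488, 190, 87) = 87.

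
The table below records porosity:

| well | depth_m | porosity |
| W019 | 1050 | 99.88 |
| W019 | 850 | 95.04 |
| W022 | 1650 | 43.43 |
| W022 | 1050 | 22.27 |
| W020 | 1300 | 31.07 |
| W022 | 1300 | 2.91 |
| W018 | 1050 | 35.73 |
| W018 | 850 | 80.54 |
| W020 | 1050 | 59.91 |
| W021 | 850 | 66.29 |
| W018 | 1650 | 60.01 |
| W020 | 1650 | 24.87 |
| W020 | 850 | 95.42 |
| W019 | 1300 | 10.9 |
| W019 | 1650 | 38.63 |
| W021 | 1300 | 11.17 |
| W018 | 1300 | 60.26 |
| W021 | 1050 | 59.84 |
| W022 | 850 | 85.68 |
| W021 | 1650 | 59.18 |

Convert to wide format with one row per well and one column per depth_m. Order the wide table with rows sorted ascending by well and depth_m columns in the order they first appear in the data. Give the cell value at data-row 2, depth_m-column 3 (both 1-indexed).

With rows sorted ascending by well, row 2 is well=W019. depth_m columns in first-appearance order: 1050, 850, 1650, 1300; column 3 is 1650.
Long rows with well=W019, depth_m=1650: porosity = 38.63.

38.63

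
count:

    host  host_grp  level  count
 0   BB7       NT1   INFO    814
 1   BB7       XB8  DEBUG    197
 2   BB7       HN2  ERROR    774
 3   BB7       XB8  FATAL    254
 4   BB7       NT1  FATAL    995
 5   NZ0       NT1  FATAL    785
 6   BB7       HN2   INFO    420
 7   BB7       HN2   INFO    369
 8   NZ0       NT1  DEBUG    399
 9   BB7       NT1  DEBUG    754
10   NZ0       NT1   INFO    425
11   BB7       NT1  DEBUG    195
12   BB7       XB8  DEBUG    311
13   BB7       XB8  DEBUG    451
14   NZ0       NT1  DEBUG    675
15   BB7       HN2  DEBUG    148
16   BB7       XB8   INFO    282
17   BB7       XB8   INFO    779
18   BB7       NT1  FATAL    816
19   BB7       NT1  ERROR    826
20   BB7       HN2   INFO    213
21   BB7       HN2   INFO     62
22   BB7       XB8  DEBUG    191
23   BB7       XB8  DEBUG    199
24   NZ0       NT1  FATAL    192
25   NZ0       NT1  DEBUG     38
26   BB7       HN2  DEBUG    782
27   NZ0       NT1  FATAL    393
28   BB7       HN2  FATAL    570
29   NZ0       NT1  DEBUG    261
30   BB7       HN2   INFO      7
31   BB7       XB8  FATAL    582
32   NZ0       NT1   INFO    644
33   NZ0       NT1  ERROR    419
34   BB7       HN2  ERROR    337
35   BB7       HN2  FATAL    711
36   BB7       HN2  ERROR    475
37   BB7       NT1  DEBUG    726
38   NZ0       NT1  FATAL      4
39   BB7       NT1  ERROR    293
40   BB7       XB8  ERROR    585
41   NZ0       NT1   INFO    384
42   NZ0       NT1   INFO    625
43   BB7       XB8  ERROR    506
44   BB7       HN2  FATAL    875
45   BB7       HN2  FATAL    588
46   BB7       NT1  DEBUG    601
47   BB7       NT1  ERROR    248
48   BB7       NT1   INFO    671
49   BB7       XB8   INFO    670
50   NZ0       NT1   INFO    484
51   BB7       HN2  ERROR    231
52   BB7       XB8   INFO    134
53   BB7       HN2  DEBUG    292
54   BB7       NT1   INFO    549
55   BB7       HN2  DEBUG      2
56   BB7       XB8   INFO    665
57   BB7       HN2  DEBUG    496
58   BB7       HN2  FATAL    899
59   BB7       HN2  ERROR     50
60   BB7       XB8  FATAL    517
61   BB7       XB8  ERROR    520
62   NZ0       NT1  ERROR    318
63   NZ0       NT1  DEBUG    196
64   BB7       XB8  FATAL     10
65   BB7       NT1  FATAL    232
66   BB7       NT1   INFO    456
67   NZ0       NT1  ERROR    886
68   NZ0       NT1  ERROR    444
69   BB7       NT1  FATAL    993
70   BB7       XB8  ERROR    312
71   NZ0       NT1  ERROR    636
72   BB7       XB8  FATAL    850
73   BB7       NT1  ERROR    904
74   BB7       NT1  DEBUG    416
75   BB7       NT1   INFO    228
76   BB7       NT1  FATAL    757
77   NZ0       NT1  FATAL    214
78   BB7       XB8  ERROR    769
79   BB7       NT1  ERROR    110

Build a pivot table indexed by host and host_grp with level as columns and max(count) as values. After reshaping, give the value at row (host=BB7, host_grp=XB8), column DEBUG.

Rows with host=BB7, host_grp=XB8 and level=DEBUG: count values are 197, 311, 451, 191, 199.
max(197, 311, 451, 191, 199) = 451.

451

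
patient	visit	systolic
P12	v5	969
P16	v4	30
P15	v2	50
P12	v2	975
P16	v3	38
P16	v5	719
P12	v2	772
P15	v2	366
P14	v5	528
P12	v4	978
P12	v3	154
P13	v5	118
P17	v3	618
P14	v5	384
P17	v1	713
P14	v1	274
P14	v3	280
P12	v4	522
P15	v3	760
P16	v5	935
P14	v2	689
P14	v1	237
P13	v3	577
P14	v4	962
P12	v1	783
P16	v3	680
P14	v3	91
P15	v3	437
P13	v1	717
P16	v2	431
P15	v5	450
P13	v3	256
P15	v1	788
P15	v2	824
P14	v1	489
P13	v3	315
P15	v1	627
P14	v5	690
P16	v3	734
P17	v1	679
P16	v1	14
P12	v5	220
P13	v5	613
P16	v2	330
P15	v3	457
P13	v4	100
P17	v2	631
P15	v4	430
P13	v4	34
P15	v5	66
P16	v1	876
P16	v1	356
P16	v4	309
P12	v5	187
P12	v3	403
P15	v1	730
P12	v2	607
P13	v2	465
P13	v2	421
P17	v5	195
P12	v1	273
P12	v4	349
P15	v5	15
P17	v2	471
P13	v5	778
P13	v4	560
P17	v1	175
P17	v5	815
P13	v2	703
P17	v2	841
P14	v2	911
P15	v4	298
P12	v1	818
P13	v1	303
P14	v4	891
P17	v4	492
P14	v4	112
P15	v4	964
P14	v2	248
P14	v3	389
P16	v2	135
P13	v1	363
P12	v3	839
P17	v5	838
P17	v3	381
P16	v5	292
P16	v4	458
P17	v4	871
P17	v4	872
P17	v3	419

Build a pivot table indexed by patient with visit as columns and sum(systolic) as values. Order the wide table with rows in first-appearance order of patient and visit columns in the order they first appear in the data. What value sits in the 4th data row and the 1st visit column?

With rows in first-appearance order of patient, row 4 is patient=P14. visit columns in first-appearance order: v5, v4, v2, v3, v1; column 1 is v5.
Long rows with patient=P14, visit=v5: 528 + 384 + 690 = 1602.

1602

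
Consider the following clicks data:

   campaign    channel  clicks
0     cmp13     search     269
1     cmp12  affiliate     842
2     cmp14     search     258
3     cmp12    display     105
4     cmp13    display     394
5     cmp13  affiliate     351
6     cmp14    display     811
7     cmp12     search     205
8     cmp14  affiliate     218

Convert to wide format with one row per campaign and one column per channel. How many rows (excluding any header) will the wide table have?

3 distinct campaign values → 3 rows.

3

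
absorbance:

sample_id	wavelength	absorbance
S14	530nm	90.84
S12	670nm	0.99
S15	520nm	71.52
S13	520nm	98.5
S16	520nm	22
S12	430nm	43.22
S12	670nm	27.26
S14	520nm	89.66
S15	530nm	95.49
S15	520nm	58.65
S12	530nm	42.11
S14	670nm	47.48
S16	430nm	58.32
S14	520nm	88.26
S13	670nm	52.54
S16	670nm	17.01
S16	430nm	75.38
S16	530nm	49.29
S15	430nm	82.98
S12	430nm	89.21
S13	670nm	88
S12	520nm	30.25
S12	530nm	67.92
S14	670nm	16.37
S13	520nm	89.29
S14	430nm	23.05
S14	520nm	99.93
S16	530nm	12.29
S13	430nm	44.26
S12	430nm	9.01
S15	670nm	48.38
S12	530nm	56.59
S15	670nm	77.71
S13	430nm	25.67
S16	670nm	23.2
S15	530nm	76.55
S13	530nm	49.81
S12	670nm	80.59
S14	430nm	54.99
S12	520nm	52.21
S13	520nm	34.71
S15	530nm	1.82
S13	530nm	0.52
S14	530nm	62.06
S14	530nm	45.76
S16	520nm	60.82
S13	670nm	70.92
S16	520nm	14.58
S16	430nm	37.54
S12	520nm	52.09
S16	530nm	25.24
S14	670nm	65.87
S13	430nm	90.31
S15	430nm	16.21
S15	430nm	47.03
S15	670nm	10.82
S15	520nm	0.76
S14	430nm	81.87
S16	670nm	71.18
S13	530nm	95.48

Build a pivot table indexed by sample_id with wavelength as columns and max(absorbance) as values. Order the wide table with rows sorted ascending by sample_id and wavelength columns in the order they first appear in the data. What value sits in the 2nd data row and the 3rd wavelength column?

With rows sorted ascending by sample_id, row 2 is sample_id=S13. wavelength columns in first-appearance order: 530nm, 670nm, 520nm, 430nm; column 3 is 520nm.
Long rows with sample_id=S13, wavelength=520nm: max(98.5, 89.29, 34.71) = 98.5.

98.5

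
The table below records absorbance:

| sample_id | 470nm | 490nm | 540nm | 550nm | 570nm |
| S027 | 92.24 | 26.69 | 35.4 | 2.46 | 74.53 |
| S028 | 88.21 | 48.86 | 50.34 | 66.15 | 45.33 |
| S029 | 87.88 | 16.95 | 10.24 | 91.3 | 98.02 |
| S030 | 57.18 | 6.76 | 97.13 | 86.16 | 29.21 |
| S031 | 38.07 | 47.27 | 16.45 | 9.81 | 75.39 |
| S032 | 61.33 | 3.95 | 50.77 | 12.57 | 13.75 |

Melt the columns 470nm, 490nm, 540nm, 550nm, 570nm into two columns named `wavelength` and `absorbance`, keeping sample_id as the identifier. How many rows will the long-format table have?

30

6 sample_id values × 5 melted columns = 30 rows.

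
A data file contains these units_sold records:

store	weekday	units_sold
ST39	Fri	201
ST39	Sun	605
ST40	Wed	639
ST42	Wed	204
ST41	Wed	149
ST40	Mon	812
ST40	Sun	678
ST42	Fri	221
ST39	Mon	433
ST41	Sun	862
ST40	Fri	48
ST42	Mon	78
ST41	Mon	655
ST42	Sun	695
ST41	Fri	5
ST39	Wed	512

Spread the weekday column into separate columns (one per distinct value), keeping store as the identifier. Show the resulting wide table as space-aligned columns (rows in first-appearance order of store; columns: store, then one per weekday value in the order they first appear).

store  Fri  Sun  Wed  Mon
ST39   201  605  512  433
ST40   48   678  639  812
ST42   221  695  204  78 
ST41   5    862  149  655

Columns: store plus the 4 distinct weekday values (Fri, Sun, Wed, Mon).
For example, row ST39 column Fri takes units_sold=201 from the long row (ST39, Fri).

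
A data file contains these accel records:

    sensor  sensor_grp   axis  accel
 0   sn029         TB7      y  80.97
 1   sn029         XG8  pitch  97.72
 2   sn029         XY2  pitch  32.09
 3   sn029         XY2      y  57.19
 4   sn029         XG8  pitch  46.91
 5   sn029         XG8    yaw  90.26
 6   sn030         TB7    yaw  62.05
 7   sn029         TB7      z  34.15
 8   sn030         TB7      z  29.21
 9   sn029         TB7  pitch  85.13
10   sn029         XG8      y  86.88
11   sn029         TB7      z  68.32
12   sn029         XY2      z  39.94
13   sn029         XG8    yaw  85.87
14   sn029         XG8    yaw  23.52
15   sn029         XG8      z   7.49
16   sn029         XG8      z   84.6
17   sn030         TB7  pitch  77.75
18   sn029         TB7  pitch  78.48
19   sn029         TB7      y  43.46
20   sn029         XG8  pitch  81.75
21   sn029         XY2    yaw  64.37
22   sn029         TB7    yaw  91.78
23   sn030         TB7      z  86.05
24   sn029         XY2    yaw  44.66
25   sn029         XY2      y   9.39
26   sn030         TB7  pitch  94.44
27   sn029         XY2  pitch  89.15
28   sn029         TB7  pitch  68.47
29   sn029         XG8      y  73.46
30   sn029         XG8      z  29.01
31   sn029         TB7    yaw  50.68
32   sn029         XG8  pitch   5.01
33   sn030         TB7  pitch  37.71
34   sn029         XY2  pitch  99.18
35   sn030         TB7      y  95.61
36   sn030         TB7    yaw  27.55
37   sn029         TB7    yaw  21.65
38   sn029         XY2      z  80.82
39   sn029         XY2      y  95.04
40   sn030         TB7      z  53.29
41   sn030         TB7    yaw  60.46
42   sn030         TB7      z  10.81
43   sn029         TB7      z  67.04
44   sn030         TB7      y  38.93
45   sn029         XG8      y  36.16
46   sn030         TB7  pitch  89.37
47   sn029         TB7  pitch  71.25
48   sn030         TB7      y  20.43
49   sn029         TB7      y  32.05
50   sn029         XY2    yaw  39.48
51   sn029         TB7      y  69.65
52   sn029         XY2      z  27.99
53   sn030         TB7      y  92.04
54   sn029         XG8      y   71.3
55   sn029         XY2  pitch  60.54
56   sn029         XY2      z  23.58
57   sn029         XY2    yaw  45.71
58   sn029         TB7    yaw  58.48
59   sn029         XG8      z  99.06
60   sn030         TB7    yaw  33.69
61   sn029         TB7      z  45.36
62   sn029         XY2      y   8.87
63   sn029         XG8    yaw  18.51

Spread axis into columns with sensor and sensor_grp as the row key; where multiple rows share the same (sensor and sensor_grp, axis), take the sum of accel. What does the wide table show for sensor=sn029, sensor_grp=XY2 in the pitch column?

Rows with sensor=sn029, sensor_grp=XY2 and axis=pitch: accel values are 32.09, 89.15, 99.18, 60.54.
32.09 + 89.15 + 99.18 + 60.54 = 280.96.

280.96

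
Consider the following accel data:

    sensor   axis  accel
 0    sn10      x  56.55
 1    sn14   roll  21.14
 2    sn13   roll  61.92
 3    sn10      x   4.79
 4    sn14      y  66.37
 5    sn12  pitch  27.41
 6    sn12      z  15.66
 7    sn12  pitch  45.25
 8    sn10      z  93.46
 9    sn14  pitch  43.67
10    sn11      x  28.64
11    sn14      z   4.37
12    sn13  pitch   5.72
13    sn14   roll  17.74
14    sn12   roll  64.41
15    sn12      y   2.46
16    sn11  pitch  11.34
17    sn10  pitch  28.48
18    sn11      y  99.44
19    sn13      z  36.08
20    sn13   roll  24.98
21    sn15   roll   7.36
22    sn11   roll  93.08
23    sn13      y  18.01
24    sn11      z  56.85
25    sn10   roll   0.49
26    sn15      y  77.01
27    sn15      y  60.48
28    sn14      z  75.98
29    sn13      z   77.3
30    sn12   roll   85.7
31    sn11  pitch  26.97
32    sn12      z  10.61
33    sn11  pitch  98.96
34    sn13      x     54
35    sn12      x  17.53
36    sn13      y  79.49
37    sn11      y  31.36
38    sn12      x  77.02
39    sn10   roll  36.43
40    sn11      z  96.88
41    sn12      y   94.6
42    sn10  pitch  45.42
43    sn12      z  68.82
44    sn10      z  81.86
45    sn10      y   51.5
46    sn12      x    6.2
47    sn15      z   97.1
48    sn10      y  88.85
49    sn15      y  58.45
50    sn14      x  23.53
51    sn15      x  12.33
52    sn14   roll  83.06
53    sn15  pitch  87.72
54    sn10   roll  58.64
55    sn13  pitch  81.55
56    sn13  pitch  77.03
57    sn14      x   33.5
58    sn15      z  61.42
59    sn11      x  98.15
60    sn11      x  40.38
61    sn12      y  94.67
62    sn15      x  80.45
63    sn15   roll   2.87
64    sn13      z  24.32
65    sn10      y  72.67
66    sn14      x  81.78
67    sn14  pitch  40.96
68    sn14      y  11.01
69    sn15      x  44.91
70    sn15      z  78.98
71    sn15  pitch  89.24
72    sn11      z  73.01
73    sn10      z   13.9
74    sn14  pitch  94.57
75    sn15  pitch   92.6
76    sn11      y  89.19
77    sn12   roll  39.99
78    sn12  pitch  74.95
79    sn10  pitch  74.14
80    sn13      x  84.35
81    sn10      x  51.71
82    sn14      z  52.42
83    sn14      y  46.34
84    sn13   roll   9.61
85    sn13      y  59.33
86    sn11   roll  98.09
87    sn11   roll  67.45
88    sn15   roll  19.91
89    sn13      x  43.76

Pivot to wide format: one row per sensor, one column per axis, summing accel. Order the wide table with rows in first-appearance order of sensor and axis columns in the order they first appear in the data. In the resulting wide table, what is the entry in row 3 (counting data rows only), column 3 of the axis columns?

156.83

With rows in first-appearance order of sensor, row 3 is sensor=sn13. axis columns in first-appearance order: x, roll, y, pitch, z; column 3 is y.
Long rows with sensor=sn13, axis=y: 18.01 + 79.49 + 59.33 = 156.83.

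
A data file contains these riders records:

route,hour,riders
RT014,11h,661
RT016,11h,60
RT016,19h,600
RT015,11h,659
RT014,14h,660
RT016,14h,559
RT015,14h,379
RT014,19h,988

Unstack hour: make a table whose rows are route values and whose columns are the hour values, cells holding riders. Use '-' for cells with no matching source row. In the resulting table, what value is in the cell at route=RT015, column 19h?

No long-format row has route=RT015 and hour=19h, so the cell is -.

-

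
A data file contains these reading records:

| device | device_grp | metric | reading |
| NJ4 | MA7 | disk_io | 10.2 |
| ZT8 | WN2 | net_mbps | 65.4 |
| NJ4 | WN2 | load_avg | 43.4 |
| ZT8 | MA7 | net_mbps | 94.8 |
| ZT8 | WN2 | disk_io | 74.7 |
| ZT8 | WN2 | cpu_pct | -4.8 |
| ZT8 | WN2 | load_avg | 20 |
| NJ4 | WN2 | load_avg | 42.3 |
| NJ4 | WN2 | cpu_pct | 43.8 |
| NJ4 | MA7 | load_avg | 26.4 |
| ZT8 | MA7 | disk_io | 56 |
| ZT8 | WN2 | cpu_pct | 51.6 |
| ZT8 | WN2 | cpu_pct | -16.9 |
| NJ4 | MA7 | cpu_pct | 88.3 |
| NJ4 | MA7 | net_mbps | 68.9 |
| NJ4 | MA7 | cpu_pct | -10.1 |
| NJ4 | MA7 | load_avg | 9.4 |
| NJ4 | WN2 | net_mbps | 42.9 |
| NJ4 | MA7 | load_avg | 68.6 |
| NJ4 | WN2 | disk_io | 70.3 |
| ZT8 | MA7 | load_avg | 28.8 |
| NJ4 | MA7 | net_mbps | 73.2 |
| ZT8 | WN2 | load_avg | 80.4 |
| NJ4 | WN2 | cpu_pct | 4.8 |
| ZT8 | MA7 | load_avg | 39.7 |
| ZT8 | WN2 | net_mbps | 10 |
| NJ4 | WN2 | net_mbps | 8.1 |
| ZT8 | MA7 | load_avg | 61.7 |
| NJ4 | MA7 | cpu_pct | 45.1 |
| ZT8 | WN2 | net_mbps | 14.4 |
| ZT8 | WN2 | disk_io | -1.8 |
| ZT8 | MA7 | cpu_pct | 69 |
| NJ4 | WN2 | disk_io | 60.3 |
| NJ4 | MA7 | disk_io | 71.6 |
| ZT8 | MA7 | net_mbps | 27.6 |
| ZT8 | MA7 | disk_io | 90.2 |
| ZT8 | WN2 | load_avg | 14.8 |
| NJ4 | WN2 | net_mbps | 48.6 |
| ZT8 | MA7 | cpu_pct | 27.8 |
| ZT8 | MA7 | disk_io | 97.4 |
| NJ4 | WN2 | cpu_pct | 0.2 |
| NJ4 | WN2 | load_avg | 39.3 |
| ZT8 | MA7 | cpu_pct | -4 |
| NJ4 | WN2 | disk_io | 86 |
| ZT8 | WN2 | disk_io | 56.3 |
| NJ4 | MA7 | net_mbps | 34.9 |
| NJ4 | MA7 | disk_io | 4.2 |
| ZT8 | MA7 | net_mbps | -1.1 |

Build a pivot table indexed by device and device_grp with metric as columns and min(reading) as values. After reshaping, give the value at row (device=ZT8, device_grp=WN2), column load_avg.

Rows with device=ZT8, device_grp=WN2 and metric=load_avg: reading values are 20, 80.4, 14.8.
min(20, 80.4, 14.8) = 14.8.

14.8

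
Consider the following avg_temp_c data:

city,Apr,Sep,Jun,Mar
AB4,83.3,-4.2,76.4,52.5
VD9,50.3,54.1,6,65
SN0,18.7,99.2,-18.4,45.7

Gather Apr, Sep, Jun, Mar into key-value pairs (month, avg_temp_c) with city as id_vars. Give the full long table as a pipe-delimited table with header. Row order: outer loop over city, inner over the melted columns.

| city | month | avg_temp_c |
| AB4 | Apr | 83.3 |
| AB4 | Sep | -4.2 |
| AB4 | Jun | 76.4 |
| AB4 | Mar | 52.5 |
| VD9 | Apr | 50.3 |
| VD9 | Sep | 54.1 |
| VD9 | Jun | 6 |
| VD9 | Mar | 65 |
| SN0 | Apr | 18.7 |
| SN0 | Sep | 99.2 |
| SN0 | Jun | -18.4 |
| SN0 | Mar | 45.7 |

Each (city, column) pair becomes one row: 3 × 4 = 12 rows.
For example, (AB4, Apr) → avg_temp_c=83.3.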